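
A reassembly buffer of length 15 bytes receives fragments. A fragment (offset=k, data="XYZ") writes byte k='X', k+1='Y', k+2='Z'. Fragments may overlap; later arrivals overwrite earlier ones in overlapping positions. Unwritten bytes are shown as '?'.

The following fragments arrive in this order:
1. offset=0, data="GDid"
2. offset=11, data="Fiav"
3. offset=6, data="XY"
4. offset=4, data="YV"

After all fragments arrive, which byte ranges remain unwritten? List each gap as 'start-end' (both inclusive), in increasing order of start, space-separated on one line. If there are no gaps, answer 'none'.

Answer: 8-10

Derivation:
Fragment 1: offset=0 len=4
Fragment 2: offset=11 len=4
Fragment 3: offset=6 len=2
Fragment 4: offset=4 len=2
Gaps: 8-10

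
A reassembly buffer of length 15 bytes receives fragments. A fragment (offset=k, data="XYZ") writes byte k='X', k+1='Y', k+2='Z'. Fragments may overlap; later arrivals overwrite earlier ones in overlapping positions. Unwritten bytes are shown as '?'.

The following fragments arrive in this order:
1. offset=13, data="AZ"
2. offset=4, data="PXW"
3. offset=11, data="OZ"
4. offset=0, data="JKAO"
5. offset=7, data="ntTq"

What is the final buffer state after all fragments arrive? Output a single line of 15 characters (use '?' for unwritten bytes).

Fragment 1: offset=13 data="AZ" -> buffer=?????????????AZ
Fragment 2: offset=4 data="PXW" -> buffer=????PXW??????AZ
Fragment 3: offset=11 data="OZ" -> buffer=????PXW????OZAZ
Fragment 4: offset=0 data="JKAO" -> buffer=JKAOPXW????OZAZ
Fragment 5: offset=7 data="ntTq" -> buffer=JKAOPXWntTqOZAZ

Answer: JKAOPXWntTqOZAZ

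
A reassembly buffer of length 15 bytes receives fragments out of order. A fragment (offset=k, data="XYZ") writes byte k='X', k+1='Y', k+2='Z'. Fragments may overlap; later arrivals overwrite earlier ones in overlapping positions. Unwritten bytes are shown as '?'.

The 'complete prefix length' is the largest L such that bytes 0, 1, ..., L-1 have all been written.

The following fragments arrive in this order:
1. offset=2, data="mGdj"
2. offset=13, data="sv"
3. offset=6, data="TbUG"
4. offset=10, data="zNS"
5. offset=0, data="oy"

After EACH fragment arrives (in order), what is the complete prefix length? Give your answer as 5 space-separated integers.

Answer: 0 0 0 0 15

Derivation:
Fragment 1: offset=2 data="mGdj" -> buffer=??mGdj????????? -> prefix_len=0
Fragment 2: offset=13 data="sv" -> buffer=??mGdj???????sv -> prefix_len=0
Fragment 3: offset=6 data="TbUG" -> buffer=??mGdjTbUG???sv -> prefix_len=0
Fragment 4: offset=10 data="zNS" -> buffer=??mGdjTbUGzNSsv -> prefix_len=0
Fragment 5: offset=0 data="oy" -> buffer=oymGdjTbUGzNSsv -> prefix_len=15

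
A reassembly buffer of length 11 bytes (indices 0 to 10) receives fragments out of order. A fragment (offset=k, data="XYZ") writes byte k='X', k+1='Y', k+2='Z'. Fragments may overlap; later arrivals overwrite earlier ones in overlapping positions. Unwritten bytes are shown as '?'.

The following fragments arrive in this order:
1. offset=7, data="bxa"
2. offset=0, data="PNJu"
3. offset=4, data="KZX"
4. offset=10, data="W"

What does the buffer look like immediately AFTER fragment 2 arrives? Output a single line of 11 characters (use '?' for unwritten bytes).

Fragment 1: offset=7 data="bxa" -> buffer=???????bxa?
Fragment 2: offset=0 data="PNJu" -> buffer=PNJu???bxa?

Answer: PNJu???bxa?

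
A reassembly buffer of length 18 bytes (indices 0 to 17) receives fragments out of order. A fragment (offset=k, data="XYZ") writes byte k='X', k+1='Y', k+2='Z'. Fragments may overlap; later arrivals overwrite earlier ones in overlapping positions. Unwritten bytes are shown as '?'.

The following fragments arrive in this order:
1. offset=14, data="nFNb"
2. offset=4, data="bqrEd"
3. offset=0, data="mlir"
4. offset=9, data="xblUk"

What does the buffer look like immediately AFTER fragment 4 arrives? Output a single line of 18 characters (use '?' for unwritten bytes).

Answer: mlirbqrEdxblUknFNb

Derivation:
Fragment 1: offset=14 data="nFNb" -> buffer=??????????????nFNb
Fragment 2: offset=4 data="bqrEd" -> buffer=????bqrEd?????nFNb
Fragment 3: offset=0 data="mlir" -> buffer=mlirbqrEd?????nFNb
Fragment 4: offset=9 data="xblUk" -> buffer=mlirbqrEdxblUknFNb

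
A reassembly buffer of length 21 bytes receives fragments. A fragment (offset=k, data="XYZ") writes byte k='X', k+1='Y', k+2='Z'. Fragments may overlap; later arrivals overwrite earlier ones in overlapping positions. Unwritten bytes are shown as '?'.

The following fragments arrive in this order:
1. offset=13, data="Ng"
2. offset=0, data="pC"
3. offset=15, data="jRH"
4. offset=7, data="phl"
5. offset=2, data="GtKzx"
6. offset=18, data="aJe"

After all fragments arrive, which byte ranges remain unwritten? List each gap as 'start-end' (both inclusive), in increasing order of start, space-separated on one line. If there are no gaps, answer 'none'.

Answer: 10-12

Derivation:
Fragment 1: offset=13 len=2
Fragment 2: offset=0 len=2
Fragment 3: offset=15 len=3
Fragment 4: offset=7 len=3
Fragment 5: offset=2 len=5
Fragment 6: offset=18 len=3
Gaps: 10-12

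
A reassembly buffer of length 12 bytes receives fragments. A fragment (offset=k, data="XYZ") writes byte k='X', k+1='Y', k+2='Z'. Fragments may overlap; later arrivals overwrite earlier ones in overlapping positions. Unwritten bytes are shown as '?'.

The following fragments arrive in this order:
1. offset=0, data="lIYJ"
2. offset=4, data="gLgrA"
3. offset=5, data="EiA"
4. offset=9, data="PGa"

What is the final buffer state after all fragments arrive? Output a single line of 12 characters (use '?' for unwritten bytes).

Fragment 1: offset=0 data="lIYJ" -> buffer=lIYJ????????
Fragment 2: offset=4 data="gLgrA" -> buffer=lIYJgLgrA???
Fragment 3: offset=5 data="EiA" -> buffer=lIYJgEiAA???
Fragment 4: offset=9 data="PGa" -> buffer=lIYJgEiAAPGa

Answer: lIYJgEiAAPGa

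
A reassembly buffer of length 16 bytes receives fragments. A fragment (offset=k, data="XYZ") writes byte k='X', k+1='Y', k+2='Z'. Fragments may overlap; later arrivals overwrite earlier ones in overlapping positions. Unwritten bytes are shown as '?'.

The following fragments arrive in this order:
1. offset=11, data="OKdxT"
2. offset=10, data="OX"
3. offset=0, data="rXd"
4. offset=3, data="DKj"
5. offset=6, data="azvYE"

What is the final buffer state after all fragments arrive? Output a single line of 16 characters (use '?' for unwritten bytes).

Fragment 1: offset=11 data="OKdxT" -> buffer=???????????OKdxT
Fragment 2: offset=10 data="OX" -> buffer=??????????OXKdxT
Fragment 3: offset=0 data="rXd" -> buffer=rXd???????OXKdxT
Fragment 4: offset=3 data="DKj" -> buffer=rXdDKj????OXKdxT
Fragment 5: offset=6 data="azvYE" -> buffer=rXdDKjazvYEXKdxT

Answer: rXdDKjazvYEXKdxT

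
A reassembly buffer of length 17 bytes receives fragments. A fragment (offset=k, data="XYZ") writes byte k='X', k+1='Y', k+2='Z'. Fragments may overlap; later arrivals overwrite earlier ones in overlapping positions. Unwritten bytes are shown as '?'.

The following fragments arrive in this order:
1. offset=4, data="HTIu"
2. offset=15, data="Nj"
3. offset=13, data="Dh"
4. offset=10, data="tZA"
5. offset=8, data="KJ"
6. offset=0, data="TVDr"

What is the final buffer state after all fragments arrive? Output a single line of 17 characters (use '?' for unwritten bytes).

Fragment 1: offset=4 data="HTIu" -> buffer=????HTIu?????????
Fragment 2: offset=15 data="Nj" -> buffer=????HTIu???????Nj
Fragment 3: offset=13 data="Dh" -> buffer=????HTIu?????DhNj
Fragment 4: offset=10 data="tZA" -> buffer=????HTIu??tZADhNj
Fragment 5: offset=8 data="KJ" -> buffer=????HTIuKJtZADhNj
Fragment 6: offset=0 data="TVDr" -> buffer=TVDrHTIuKJtZADhNj

Answer: TVDrHTIuKJtZADhNj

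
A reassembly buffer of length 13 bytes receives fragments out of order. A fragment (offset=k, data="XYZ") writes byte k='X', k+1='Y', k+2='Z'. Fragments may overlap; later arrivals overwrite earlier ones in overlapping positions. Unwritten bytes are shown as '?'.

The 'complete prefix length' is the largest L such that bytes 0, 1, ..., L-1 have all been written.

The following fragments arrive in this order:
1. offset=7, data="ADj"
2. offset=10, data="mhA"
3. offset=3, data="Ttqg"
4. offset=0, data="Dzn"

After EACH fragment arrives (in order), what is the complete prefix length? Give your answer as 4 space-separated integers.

Fragment 1: offset=7 data="ADj" -> buffer=???????ADj??? -> prefix_len=0
Fragment 2: offset=10 data="mhA" -> buffer=???????ADjmhA -> prefix_len=0
Fragment 3: offset=3 data="Ttqg" -> buffer=???TtqgADjmhA -> prefix_len=0
Fragment 4: offset=0 data="Dzn" -> buffer=DznTtqgADjmhA -> prefix_len=13

Answer: 0 0 0 13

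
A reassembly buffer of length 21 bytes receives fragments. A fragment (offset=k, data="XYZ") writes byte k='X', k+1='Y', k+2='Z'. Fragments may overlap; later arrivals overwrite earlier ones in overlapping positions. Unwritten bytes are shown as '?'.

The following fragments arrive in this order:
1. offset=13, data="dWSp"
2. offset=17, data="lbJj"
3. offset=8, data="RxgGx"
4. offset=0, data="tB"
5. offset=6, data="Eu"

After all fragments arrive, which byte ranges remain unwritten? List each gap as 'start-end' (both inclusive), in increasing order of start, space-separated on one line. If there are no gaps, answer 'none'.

Answer: 2-5

Derivation:
Fragment 1: offset=13 len=4
Fragment 2: offset=17 len=4
Fragment 3: offset=8 len=5
Fragment 4: offset=0 len=2
Fragment 5: offset=6 len=2
Gaps: 2-5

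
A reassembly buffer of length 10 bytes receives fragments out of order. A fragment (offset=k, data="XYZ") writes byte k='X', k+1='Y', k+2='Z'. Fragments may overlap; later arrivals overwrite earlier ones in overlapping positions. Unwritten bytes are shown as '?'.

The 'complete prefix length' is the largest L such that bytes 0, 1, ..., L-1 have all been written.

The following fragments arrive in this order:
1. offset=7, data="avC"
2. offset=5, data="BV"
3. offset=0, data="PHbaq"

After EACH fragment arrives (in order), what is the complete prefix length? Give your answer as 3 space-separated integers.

Fragment 1: offset=7 data="avC" -> buffer=???????avC -> prefix_len=0
Fragment 2: offset=5 data="BV" -> buffer=?????BVavC -> prefix_len=0
Fragment 3: offset=0 data="PHbaq" -> buffer=PHbaqBVavC -> prefix_len=10

Answer: 0 0 10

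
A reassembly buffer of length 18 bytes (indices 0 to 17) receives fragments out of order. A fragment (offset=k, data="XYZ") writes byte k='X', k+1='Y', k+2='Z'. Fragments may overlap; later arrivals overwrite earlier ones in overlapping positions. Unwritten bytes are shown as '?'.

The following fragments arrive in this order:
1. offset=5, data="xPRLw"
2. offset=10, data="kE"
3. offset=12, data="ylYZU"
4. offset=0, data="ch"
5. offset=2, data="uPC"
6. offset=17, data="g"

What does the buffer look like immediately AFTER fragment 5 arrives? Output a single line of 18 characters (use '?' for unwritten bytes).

Fragment 1: offset=5 data="xPRLw" -> buffer=?????xPRLw????????
Fragment 2: offset=10 data="kE" -> buffer=?????xPRLwkE??????
Fragment 3: offset=12 data="ylYZU" -> buffer=?????xPRLwkEylYZU?
Fragment 4: offset=0 data="ch" -> buffer=ch???xPRLwkEylYZU?
Fragment 5: offset=2 data="uPC" -> buffer=chuPCxPRLwkEylYZU?

Answer: chuPCxPRLwkEylYZU?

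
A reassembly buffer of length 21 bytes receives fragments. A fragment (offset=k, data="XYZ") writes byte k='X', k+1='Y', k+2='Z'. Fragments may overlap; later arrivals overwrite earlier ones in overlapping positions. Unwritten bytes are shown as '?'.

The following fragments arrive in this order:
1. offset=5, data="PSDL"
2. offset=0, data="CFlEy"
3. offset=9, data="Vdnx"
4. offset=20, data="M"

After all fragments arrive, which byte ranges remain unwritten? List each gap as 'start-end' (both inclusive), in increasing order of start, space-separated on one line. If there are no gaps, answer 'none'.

Answer: 13-19

Derivation:
Fragment 1: offset=5 len=4
Fragment 2: offset=0 len=5
Fragment 3: offset=9 len=4
Fragment 4: offset=20 len=1
Gaps: 13-19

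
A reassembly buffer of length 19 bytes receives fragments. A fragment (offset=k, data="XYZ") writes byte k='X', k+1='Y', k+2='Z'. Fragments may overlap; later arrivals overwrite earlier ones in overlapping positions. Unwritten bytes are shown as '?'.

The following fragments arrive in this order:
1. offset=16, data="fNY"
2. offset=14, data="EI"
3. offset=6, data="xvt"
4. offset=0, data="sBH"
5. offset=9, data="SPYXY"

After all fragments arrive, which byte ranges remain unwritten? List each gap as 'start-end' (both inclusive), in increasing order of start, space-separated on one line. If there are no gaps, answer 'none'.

Answer: 3-5

Derivation:
Fragment 1: offset=16 len=3
Fragment 2: offset=14 len=2
Fragment 3: offset=6 len=3
Fragment 4: offset=0 len=3
Fragment 5: offset=9 len=5
Gaps: 3-5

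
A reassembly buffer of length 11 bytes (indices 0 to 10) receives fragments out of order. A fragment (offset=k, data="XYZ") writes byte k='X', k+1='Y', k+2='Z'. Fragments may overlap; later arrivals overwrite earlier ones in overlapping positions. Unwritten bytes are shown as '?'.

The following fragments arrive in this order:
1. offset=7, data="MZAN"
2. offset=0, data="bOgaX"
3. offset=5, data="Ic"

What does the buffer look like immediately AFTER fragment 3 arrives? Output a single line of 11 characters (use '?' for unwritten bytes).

Answer: bOgaXIcMZAN

Derivation:
Fragment 1: offset=7 data="MZAN" -> buffer=???????MZAN
Fragment 2: offset=0 data="bOgaX" -> buffer=bOgaX??MZAN
Fragment 3: offset=5 data="Ic" -> buffer=bOgaXIcMZAN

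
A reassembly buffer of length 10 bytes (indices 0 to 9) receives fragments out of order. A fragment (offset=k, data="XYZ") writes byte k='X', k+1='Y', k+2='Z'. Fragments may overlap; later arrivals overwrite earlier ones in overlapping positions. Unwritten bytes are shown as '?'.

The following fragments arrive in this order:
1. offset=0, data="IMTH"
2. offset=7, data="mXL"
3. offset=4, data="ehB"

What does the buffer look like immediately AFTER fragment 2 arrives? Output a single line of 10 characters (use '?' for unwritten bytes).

Fragment 1: offset=0 data="IMTH" -> buffer=IMTH??????
Fragment 2: offset=7 data="mXL" -> buffer=IMTH???mXL

Answer: IMTH???mXL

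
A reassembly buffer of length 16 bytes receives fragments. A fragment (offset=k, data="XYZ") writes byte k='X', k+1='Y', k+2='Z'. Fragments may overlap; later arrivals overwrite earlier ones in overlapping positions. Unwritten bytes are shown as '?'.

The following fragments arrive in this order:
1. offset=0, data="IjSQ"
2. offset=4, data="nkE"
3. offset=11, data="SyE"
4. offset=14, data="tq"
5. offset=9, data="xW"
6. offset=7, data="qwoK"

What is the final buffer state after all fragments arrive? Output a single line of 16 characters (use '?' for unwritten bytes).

Answer: IjSQnkEqwoKSyEtq

Derivation:
Fragment 1: offset=0 data="IjSQ" -> buffer=IjSQ????????????
Fragment 2: offset=4 data="nkE" -> buffer=IjSQnkE?????????
Fragment 3: offset=11 data="SyE" -> buffer=IjSQnkE????SyE??
Fragment 4: offset=14 data="tq" -> buffer=IjSQnkE????SyEtq
Fragment 5: offset=9 data="xW" -> buffer=IjSQnkE??xWSyEtq
Fragment 6: offset=7 data="qwoK" -> buffer=IjSQnkEqwoKSyEtq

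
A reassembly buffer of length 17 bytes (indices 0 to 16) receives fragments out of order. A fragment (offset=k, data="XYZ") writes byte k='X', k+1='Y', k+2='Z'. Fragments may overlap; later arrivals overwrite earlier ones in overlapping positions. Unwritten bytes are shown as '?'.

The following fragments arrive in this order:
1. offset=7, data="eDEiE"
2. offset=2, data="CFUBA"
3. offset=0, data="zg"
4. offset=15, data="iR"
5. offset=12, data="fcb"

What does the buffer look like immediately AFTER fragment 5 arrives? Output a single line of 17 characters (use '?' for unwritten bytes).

Fragment 1: offset=7 data="eDEiE" -> buffer=???????eDEiE?????
Fragment 2: offset=2 data="CFUBA" -> buffer=??CFUBAeDEiE?????
Fragment 3: offset=0 data="zg" -> buffer=zgCFUBAeDEiE?????
Fragment 4: offset=15 data="iR" -> buffer=zgCFUBAeDEiE???iR
Fragment 5: offset=12 data="fcb" -> buffer=zgCFUBAeDEiEfcbiR

Answer: zgCFUBAeDEiEfcbiR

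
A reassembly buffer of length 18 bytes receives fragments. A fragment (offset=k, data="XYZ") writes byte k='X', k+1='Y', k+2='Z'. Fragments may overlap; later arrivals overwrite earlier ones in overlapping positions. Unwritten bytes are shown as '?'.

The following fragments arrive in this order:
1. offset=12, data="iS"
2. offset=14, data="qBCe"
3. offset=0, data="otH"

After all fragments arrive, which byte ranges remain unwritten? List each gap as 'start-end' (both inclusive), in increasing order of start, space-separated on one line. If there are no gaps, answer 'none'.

Fragment 1: offset=12 len=2
Fragment 2: offset=14 len=4
Fragment 3: offset=0 len=3
Gaps: 3-11

Answer: 3-11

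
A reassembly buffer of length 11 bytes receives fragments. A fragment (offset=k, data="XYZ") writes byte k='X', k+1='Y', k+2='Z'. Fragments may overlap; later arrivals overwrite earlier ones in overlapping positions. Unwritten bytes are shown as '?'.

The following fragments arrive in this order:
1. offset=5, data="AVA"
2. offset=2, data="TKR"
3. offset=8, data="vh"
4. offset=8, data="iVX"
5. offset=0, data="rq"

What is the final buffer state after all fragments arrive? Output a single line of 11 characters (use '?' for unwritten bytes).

Fragment 1: offset=5 data="AVA" -> buffer=?????AVA???
Fragment 2: offset=2 data="TKR" -> buffer=??TKRAVA???
Fragment 3: offset=8 data="vh" -> buffer=??TKRAVAvh?
Fragment 4: offset=8 data="iVX" -> buffer=??TKRAVAiVX
Fragment 5: offset=0 data="rq" -> buffer=rqTKRAVAiVX

Answer: rqTKRAVAiVX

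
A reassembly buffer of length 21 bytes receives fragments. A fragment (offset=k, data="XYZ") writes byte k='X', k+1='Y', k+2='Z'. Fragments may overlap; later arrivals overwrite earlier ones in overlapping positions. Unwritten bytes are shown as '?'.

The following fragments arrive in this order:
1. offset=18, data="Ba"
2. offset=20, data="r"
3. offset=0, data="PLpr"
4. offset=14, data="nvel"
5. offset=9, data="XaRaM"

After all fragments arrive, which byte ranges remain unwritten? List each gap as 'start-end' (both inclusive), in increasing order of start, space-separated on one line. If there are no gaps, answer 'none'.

Answer: 4-8

Derivation:
Fragment 1: offset=18 len=2
Fragment 2: offset=20 len=1
Fragment 3: offset=0 len=4
Fragment 4: offset=14 len=4
Fragment 5: offset=9 len=5
Gaps: 4-8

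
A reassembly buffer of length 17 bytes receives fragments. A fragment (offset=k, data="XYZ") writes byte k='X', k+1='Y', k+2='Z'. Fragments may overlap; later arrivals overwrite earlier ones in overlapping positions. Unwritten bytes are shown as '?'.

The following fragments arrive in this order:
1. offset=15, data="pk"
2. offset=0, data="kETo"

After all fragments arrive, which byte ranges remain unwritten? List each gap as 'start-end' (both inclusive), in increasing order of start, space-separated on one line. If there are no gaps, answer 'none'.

Answer: 4-14

Derivation:
Fragment 1: offset=15 len=2
Fragment 2: offset=0 len=4
Gaps: 4-14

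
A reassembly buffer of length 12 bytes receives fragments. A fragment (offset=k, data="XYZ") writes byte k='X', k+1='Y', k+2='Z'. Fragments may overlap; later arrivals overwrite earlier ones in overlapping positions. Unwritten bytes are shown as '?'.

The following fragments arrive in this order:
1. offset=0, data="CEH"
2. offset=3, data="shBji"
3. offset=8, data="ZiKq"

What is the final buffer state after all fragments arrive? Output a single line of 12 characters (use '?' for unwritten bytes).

Fragment 1: offset=0 data="CEH" -> buffer=CEH?????????
Fragment 2: offset=3 data="shBji" -> buffer=CEHshBji????
Fragment 3: offset=8 data="ZiKq" -> buffer=CEHshBjiZiKq

Answer: CEHshBjiZiKq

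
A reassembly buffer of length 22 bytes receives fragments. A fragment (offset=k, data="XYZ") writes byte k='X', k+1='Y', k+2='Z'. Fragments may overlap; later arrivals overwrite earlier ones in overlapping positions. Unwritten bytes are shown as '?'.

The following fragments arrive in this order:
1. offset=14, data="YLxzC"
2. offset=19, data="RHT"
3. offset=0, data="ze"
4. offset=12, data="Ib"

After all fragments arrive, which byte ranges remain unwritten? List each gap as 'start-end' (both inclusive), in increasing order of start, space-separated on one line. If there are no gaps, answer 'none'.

Answer: 2-11

Derivation:
Fragment 1: offset=14 len=5
Fragment 2: offset=19 len=3
Fragment 3: offset=0 len=2
Fragment 4: offset=12 len=2
Gaps: 2-11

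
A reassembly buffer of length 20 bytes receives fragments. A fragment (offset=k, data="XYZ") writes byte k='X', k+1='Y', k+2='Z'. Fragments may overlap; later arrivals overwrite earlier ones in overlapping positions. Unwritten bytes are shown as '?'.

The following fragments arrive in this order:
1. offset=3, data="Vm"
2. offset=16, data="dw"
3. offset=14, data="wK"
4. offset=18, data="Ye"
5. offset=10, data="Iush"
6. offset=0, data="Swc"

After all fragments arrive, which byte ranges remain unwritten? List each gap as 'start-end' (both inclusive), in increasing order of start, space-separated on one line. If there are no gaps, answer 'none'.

Answer: 5-9

Derivation:
Fragment 1: offset=3 len=2
Fragment 2: offset=16 len=2
Fragment 3: offset=14 len=2
Fragment 4: offset=18 len=2
Fragment 5: offset=10 len=4
Fragment 6: offset=0 len=3
Gaps: 5-9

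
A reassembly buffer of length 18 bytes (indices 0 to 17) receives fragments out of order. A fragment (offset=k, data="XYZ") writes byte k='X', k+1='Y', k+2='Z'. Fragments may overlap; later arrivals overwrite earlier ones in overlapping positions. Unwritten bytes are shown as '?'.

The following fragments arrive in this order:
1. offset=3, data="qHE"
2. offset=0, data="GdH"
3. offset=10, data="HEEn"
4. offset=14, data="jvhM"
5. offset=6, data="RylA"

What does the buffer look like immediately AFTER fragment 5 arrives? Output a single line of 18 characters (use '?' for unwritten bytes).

Fragment 1: offset=3 data="qHE" -> buffer=???qHE????????????
Fragment 2: offset=0 data="GdH" -> buffer=GdHqHE????????????
Fragment 3: offset=10 data="HEEn" -> buffer=GdHqHE????HEEn????
Fragment 4: offset=14 data="jvhM" -> buffer=GdHqHE????HEEnjvhM
Fragment 5: offset=6 data="RylA" -> buffer=GdHqHERylAHEEnjvhM

Answer: GdHqHERylAHEEnjvhM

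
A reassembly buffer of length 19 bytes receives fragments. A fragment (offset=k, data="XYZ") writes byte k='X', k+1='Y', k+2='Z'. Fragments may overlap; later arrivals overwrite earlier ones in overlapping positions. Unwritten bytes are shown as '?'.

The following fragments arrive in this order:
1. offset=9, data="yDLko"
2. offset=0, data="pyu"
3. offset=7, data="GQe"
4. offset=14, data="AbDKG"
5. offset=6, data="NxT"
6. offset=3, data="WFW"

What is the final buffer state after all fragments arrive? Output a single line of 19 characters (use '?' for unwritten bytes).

Answer: pyuWFWNxTeDLkoAbDKG

Derivation:
Fragment 1: offset=9 data="yDLko" -> buffer=?????????yDLko?????
Fragment 2: offset=0 data="pyu" -> buffer=pyu??????yDLko?????
Fragment 3: offset=7 data="GQe" -> buffer=pyu????GQeDLko?????
Fragment 4: offset=14 data="AbDKG" -> buffer=pyu????GQeDLkoAbDKG
Fragment 5: offset=6 data="NxT" -> buffer=pyu???NxTeDLkoAbDKG
Fragment 6: offset=3 data="WFW" -> buffer=pyuWFWNxTeDLkoAbDKG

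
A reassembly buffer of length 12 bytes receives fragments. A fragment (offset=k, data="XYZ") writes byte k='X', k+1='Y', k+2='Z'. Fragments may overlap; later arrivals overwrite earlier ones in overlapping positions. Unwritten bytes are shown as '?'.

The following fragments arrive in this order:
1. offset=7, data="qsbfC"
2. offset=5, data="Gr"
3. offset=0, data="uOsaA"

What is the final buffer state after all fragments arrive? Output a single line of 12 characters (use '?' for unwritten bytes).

Answer: uOsaAGrqsbfC

Derivation:
Fragment 1: offset=7 data="qsbfC" -> buffer=???????qsbfC
Fragment 2: offset=5 data="Gr" -> buffer=?????GrqsbfC
Fragment 3: offset=0 data="uOsaA" -> buffer=uOsaAGrqsbfC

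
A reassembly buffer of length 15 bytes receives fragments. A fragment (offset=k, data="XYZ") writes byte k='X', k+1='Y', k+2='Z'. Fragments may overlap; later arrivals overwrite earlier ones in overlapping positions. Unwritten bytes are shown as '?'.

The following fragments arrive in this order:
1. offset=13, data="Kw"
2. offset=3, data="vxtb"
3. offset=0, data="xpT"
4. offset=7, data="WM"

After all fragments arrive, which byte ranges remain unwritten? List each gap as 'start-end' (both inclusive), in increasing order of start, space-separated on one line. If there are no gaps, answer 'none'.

Answer: 9-12

Derivation:
Fragment 1: offset=13 len=2
Fragment 2: offset=3 len=4
Fragment 3: offset=0 len=3
Fragment 4: offset=7 len=2
Gaps: 9-12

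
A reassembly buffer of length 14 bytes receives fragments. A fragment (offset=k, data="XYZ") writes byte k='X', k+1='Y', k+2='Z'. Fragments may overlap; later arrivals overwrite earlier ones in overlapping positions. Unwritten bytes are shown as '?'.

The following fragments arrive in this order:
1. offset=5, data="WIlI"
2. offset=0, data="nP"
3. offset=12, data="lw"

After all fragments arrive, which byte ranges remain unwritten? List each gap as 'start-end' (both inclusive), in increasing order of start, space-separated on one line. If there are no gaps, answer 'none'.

Answer: 2-4 9-11

Derivation:
Fragment 1: offset=5 len=4
Fragment 2: offset=0 len=2
Fragment 3: offset=12 len=2
Gaps: 2-4 9-11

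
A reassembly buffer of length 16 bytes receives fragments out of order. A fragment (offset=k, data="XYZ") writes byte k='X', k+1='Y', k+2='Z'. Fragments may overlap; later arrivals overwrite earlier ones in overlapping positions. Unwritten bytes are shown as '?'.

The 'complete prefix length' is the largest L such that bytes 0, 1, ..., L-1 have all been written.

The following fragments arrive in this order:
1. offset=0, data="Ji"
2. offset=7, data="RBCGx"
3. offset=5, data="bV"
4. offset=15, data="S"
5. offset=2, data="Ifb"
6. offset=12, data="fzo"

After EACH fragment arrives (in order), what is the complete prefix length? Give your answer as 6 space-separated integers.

Fragment 1: offset=0 data="Ji" -> buffer=Ji?????????????? -> prefix_len=2
Fragment 2: offset=7 data="RBCGx" -> buffer=Ji?????RBCGx???? -> prefix_len=2
Fragment 3: offset=5 data="bV" -> buffer=Ji???bVRBCGx???? -> prefix_len=2
Fragment 4: offset=15 data="S" -> buffer=Ji???bVRBCGx???S -> prefix_len=2
Fragment 5: offset=2 data="Ifb" -> buffer=JiIfbbVRBCGx???S -> prefix_len=12
Fragment 6: offset=12 data="fzo" -> buffer=JiIfbbVRBCGxfzoS -> prefix_len=16

Answer: 2 2 2 2 12 16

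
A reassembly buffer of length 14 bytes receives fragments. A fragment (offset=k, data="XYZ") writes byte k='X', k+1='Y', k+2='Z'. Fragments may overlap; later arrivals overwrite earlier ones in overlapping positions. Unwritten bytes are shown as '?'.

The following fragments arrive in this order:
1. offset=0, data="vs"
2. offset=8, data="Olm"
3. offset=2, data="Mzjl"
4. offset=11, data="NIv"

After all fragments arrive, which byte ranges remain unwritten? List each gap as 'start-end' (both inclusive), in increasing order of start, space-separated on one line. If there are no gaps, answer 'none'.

Answer: 6-7

Derivation:
Fragment 1: offset=0 len=2
Fragment 2: offset=8 len=3
Fragment 3: offset=2 len=4
Fragment 4: offset=11 len=3
Gaps: 6-7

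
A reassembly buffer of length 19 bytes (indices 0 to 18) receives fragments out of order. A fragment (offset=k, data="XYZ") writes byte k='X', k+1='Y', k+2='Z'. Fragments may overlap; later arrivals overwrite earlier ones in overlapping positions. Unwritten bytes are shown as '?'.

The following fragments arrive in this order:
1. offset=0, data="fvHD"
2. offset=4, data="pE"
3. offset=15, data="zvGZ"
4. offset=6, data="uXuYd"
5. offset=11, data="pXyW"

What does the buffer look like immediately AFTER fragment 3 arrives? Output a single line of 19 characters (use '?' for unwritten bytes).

Answer: fvHDpE?????????zvGZ

Derivation:
Fragment 1: offset=0 data="fvHD" -> buffer=fvHD???????????????
Fragment 2: offset=4 data="pE" -> buffer=fvHDpE?????????????
Fragment 3: offset=15 data="zvGZ" -> buffer=fvHDpE?????????zvGZ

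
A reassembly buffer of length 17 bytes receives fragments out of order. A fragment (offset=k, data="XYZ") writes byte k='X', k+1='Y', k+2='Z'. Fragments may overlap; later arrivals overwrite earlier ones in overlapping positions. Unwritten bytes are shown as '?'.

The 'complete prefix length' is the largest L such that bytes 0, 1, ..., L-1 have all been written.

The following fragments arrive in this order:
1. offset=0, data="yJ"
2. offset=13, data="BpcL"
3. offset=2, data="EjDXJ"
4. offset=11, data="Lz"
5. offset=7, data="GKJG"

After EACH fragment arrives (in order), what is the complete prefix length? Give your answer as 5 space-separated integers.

Answer: 2 2 7 7 17

Derivation:
Fragment 1: offset=0 data="yJ" -> buffer=yJ??????????????? -> prefix_len=2
Fragment 2: offset=13 data="BpcL" -> buffer=yJ???????????BpcL -> prefix_len=2
Fragment 3: offset=2 data="EjDXJ" -> buffer=yJEjDXJ??????BpcL -> prefix_len=7
Fragment 4: offset=11 data="Lz" -> buffer=yJEjDXJ????LzBpcL -> prefix_len=7
Fragment 5: offset=7 data="GKJG" -> buffer=yJEjDXJGKJGLzBpcL -> prefix_len=17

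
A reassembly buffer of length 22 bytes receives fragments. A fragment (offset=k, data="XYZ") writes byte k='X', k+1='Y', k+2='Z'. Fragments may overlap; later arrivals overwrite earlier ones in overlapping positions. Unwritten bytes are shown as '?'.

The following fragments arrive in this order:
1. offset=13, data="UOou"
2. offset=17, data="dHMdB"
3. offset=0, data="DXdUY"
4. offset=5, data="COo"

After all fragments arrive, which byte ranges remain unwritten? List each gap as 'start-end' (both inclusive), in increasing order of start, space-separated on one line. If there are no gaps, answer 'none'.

Fragment 1: offset=13 len=4
Fragment 2: offset=17 len=5
Fragment 3: offset=0 len=5
Fragment 4: offset=5 len=3
Gaps: 8-12

Answer: 8-12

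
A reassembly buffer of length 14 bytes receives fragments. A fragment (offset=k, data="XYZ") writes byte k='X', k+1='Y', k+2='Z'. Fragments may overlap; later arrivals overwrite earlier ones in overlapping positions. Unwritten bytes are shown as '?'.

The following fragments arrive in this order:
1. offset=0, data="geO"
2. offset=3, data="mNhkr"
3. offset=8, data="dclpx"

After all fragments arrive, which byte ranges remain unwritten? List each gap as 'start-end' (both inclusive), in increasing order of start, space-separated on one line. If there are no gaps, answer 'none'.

Fragment 1: offset=0 len=3
Fragment 2: offset=3 len=5
Fragment 3: offset=8 len=5
Gaps: 13-13

Answer: 13-13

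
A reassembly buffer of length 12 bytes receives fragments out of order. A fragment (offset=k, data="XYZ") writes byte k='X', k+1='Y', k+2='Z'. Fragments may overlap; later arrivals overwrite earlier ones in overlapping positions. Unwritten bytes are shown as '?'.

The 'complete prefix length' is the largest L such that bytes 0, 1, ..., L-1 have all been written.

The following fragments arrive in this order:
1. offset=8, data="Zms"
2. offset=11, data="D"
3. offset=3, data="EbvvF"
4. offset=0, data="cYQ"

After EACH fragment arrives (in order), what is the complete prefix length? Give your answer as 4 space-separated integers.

Fragment 1: offset=8 data="Zms" -> buffer=????????Zms? -> prefix_len=0
Fragment 2: offset=11 data="D" -> buffer=????????ZmsD -> prefix_len=0
Fragment 3: offset=3 data="EbvvF" -> buffer=???EbvvFZmsD -> prefix_len=0
Fragment 4: offset=0 data="cYQ" -> buffer=cYQEbvvFZmsD -> prefix_len=12

Answer: 0 0 0 12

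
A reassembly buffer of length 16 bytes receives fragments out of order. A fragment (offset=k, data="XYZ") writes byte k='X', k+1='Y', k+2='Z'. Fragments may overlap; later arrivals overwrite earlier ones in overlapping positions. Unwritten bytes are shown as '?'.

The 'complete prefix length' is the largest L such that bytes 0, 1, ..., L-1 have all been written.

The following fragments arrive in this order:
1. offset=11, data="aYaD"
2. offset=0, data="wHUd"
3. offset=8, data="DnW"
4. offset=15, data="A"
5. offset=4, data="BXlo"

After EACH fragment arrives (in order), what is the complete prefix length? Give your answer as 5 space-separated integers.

Answer: 0 4 4 4 16

Derivation:
Fragment 1: offset=11 data="aYaD" -> buffer=???????????aYaD? -> prefix_len=0
Fragment 2: offset=0 data="wHUd" -> buffer=wHUd???????aYaD? -> prefix_len=4
Fragment 3: offset=8 data="DnW" -> buffer=wHUd????DnWaYaD? -> prefix_len=4
Fragment 4: offset=15 data="A" -> buffer=wHUd????DnWaYaDA -> prefix_len=4
Fragment 5: offset=4 data="BXlo" -> buffer=wHUdBXloDnWaYaDA -> prefix_len=16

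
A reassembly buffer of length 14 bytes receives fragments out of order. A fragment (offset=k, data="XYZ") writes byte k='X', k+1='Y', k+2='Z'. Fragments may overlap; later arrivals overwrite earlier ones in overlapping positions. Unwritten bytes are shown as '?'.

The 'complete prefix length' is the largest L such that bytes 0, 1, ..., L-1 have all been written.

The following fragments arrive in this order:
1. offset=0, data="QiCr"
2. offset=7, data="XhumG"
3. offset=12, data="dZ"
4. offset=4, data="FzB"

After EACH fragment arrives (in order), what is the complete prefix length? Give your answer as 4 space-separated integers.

Answer: 4 4 4 14

Derivation:
Fragment 1: offset=0 data="QiCr" -> buffer=QiCr?????????? -> prefix_len=4
Fragment 2: offset=7 data="XhumG" -> buffer=QiCr???XhumG?? -> prefix_len=4
Fragment 3: offset=12 data="dZ" -> buffer=QiCr???XhumGdZ -> prefix_len=4
Fragment 4: offset=4 data="FzB" -> buffer=QiCrFzBXhumGdZ -> prefix_len=14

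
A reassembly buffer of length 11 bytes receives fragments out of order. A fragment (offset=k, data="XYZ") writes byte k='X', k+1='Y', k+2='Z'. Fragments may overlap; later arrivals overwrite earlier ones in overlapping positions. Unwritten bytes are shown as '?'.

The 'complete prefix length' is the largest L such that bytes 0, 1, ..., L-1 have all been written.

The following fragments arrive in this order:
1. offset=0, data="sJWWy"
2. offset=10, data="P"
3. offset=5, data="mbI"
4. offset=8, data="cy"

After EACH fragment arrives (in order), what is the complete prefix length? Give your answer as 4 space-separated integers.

Answer: 5 5 8 11

Derivation:
Fragment 1: offset=0 data="sJWWy" -> buffer=sJWWy?????? -> prefix_len=5
Fragment 2: offset=10 data="P" -> buffer=sJWWy?????P -> prefix_len=5
Fragment 3: offset=5 data="mbI" -> buffer=sJWWymbI??P -> prefix_len=8
Fragment 4: offset=8 data="cy" -> buffer=sJWWymbIcyP -> prefix_len=11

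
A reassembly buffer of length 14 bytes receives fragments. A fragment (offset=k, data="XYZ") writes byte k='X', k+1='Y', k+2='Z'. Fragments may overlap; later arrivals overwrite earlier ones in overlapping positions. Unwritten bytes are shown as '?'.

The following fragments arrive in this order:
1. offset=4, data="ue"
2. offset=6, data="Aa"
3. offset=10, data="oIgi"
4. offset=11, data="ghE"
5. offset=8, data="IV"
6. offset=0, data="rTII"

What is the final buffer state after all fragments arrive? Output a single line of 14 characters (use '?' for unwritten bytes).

Fragment 1: offset=4 data="ue" -> buffer=????ue????????
Fragment 2: offset=6 data="Aa" -> buffer=????ueAa??????
Fragment 3: offset=10 data="oIgi" -> buffer=????ueAa??oIgi
Fragment 4: offset=11 data="ghE" -> buffer=????ueAa??oghE
Fragment 5: offset=8 data="IV" -> buffer=????ueAaIVoghE
Fragment 6: offset=0 data="rTII" -> buffer=rTIIueAaIVoghE

Answer: rTIIueAaIVoghE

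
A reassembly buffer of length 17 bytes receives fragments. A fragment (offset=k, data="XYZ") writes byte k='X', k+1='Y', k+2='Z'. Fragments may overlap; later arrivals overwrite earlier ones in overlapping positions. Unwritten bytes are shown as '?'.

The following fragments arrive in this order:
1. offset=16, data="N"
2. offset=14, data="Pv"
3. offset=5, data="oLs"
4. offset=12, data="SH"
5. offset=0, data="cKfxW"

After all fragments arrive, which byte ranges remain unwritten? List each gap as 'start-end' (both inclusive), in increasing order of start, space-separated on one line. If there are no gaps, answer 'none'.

Fragment 1: offset=16 len=1
Fragment 2: offset=14 len=2
Fragment 3: offset=5 len=3
Fragment 4: offset=12 len=2
Fragment 5: offset=0 len=5
Gaps: 8-11

Answer: 8-11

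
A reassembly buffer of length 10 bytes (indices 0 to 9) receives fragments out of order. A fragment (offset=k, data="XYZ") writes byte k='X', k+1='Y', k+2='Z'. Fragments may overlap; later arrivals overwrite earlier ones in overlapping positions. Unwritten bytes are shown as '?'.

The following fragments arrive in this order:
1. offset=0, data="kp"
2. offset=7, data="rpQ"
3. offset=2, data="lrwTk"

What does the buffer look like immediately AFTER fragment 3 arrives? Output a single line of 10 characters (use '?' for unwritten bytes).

Answer: kplrwTkrpQ

Derivation:
Fragment 1: offset=0 data="kp" -> buffer=kp????????
Fragment 2: offset=7 data="rpQ" -> buffer=kp?????rpQ
Fragment 3: offset=2 data="lrwTk" -> buffer=kplrwTkrpQ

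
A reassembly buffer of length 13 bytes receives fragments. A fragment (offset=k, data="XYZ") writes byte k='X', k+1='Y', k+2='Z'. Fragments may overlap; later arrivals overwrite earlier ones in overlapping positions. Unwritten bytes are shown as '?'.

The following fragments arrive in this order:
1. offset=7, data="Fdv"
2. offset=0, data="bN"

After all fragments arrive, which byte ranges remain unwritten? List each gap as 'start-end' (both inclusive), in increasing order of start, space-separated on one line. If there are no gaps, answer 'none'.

Fragment 1: offset=7 len=3
Fragment 2: offset=0 len=2
Gaps: 2-6 10-12

Answer: 2-6 10-12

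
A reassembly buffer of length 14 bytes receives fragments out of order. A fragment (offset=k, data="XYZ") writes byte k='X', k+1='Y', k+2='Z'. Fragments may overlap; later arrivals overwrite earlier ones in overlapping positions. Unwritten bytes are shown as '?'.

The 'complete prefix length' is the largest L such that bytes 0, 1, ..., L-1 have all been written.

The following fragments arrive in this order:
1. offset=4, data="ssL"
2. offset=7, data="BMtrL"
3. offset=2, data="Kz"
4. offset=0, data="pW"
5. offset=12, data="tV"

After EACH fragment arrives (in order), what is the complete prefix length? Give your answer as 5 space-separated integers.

Answer: 0 0 0 12 14

Derivation:
Fragment 1: offset=4 data="ssL" -> buffer=????ssL??????? -> prefix_len=0
Fragment 2: offset=7 data="BMtrL" -> buffer=????ssLBMtrL?? -> prefix_len=0
Fragment 3: offset=2 data="Kz" -> buffer=??KzssLBMtrL?? -> prefix_len=0
Fragment 4: offset=0 data="pW" -> buffer=pWKzssLBMtrL?? -> prefix_len=12
Fragment 5: offset=12 data="tV" -> buffer=pWKzssLBMtrLtV -> prefix_len=14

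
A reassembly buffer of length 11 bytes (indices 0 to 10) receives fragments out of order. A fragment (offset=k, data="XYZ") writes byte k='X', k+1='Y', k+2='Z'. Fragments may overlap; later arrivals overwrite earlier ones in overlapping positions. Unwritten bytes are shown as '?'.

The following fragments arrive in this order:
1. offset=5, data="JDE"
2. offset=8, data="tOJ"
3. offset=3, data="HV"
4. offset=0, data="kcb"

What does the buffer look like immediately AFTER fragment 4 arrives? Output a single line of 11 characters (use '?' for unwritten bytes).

Fragment 1: offset=5 data="JDE" -> buffer=?????JDE???
Fragment 2: offset=8 data="tOJ" -> buffer=?????JDEtOJ
Fragment 3: offset=3 data="HV" -> buffer=???HVJDEtOJ
Fragment 4: offset=0 data="kcb" -> buffer=kcbHVJDEtOJ

Answer: kcbHVJDEtOJ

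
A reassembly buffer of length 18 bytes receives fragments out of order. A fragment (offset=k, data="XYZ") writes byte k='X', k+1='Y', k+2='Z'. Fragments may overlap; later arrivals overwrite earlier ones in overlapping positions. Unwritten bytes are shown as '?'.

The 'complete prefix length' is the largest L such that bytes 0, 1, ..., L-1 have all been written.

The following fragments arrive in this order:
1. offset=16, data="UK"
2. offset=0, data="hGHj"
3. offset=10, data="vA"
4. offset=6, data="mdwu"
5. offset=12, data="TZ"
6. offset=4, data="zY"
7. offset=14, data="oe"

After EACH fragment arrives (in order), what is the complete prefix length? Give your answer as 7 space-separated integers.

Fragment 1: offset=16 data="UK" -> buffer=????????????????UK -> prefix_len=0
Fragment 2: offset=0 data="hGHj" -> buffer=hGHj????????????UK -> prefix_len=4
Fragment 3: offset=10 data="vA" -> buffer=hGHj??????vA????UK -> prefix_len=4
Fragment 4: offset=6 data="mdwu" -> buffer=hGHj??mdwuvA????UK -> prefix_len=4
Fragment 5: offset=12 data="TZ" -> buffer=hGHj??mdwuvATZ??UK -> prefix_len=4
Fragment 6: offset=4 data="zY" -> buffer=hGHjzYmdwuvATZ??UK -> prefix_len=14
Fragment 7: offset=14 data="oe" -> buffer=hGHjzYmdwuvATZoeUK -> prefix_len=18

Answer: 0 4 4 4 4 14 18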